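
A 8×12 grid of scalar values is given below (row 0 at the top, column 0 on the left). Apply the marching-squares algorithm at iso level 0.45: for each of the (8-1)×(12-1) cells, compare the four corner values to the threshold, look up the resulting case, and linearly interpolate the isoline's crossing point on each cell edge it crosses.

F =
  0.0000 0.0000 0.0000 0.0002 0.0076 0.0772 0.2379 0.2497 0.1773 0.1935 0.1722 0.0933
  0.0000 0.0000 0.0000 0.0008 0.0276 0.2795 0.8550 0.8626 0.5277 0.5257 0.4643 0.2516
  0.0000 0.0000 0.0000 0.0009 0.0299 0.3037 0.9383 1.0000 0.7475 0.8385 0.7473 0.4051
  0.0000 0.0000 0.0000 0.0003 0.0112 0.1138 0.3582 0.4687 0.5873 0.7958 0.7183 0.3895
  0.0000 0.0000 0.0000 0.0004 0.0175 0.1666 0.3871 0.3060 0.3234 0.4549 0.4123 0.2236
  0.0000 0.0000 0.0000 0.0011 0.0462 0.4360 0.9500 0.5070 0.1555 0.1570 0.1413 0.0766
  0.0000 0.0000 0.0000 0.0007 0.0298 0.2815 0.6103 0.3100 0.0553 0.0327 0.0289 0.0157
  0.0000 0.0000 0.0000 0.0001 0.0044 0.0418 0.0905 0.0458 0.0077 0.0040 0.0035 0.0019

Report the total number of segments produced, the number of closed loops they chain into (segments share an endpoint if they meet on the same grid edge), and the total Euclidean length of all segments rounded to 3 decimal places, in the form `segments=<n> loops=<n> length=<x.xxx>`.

cell (0,5): code 0100 → (0.344,6.000)–(1.000,5.296)
cell (0,6): code 1100 → (0.327,7.000)–(0.344,6.000)
cell (0,7): code 1100 → (0.778,8.000)–(0.327,7.000)
cell (0,8): code 1100 → (0.772,9.000)–(0.778,8.000)
cell (0,9): code 1100 → (0.951,10.000)–(0.772,9.000)
cell (0,10): code 1000 → (1.000,10.067)–(0.951,10.000)
cell (1,5): code 0110 → (1.000,5.296)–(2.000,5.231)
cell (1,10): code 1001 → (2.000,10.869)–(1.000,10.067)
cell (2,5): code 0010 → (2.000,5.231)–(2.842,6.000)
cell (2,6): code 0111 → (2.842,6.000)–(3.000,6.831)
cell (2,10): code 1001 → (3.000,10.816)–(2.000,10.869)
cell (3,6): code 0010 → (3.000,6.831)–(3.115,7.000)
cell (3,7): code 0011 → (3.115,7.000)–(3.520,8.000)
cell (3,8): code 0111 → (3.520,8.000)–(4.000,8.963)
cell (3,9): code 1011 → (4.000,9.115)–(3.877,10.000)
cell (3,10): code 0001 → (3.877,10.000)–(3.000,10.816)
cell (4,5): code 0100 → (4.112,6.000)–(5.000,5.027)
cell (4,6): code 1100 → (4.716,7.000)–(4.112,6.000)
cell (4,7): code 1000 → (5.000,7.162)–(4.716,7.000)
cell (4,8): code 0010 → (4.000,8.963)–(4.016,9.000)
cell (4,9): code 0001 → (4.016,9.000)–(4.000,9.115)
cell (5,5): code 0110 → (5.000,5.027)–(6.000,5.512)
cell (5,6): code 1011 → (6.000,6.534)–(5.289,7.000)
cell (5,7): code 0001 → (5.289,7.000)–(5.000,7.162)
cell (6,5): code 0010 → (6.000,5.512)–(6.308,6.000)
cell (6,6): code 0001 → (6.308,6.000)–(6.000,6.534)
total: 26 segments, chained into 2 closed loop(s), length Σ = 21.336444

segments=26 loops=2 length=21.336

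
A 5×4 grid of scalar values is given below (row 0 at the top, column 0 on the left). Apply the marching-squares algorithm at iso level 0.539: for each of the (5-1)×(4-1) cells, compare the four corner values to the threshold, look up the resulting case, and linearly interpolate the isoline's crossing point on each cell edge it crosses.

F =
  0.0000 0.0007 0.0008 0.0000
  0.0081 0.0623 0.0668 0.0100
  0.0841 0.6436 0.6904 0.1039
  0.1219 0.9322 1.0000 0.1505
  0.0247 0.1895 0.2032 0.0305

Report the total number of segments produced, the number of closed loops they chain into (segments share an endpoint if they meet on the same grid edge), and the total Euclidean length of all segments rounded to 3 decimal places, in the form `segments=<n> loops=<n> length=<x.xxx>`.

segments=8 loops=1 length=6.212

cell (1,0): code 0100 → (1.820,1.000)–(2.000,0.813)
cell (1,1): code 1100 → (1.757,2.000)–(1.820,1.000)
cell (1,2): code 1000 → (2.000,2.258)–(1.757,2.000)
cell (2,0): code 0110 → (2.000,0.813)–(3.000,0.515)
cell (2,2): code 1001 → (3.000,2.543)–(2.000,2.258)
cell (3,0): code 0010 → (3.000,0.515)–(3.529,1.000)
cell (3,1): code 0011 → (3.529,1.000)–(3.579,2.000)
cell (3,2): code 0001 → (3.579,2.000)–(3.000,2.543)
total: 8 segments, chained into 1 closed loop(s), length Σ = 6.211670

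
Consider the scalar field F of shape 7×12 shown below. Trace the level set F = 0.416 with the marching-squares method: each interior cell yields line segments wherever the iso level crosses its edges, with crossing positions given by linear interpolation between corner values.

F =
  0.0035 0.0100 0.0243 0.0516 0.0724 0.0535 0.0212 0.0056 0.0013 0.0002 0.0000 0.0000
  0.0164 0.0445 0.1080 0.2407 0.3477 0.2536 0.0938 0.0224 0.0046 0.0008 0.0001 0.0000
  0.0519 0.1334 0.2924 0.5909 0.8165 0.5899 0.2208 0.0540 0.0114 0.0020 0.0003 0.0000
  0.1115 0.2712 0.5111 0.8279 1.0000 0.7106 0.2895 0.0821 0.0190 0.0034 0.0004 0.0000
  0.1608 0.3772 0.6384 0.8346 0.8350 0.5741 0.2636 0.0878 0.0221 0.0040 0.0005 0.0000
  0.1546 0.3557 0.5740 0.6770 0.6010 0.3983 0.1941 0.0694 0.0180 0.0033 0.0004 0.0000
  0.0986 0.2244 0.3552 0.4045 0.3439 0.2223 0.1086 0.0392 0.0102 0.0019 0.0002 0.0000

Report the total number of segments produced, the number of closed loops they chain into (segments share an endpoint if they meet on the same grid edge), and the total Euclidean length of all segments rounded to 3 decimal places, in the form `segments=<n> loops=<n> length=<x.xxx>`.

segments=16 loops=1 length=14.432

cell (1,2): code 0100 → (1.501,3.000)–(2.000,2.414)
cell (1,3): code 1100 → (1.146,4.000)–(1.501,3.000)
cell (1,4): code 1100 → (1.483,5.000)–(1.146,4.000)
cell (1,5): code 1000 → (2.000,5.471)–(1.483,5.000)
cell (2,1): code 0100 → (2.565,2.000)–(3.000,1.604)
cell (2,2): code 1110 → (2.000,2.414)–(2.565,2.000)
cell (2,5): code 1001 → (3.000,5.700)–(2.000,5.471)
cell (3,1): code 0110 → (3.000,1.604)–(4.000,1.149)
cell (3,5): code 1001 → (4.000,5.509)–(3.000,5.700)
cell (4,1): code 0110 → (4.000,1.149)–(5.000,1.276)
cell (4,4): code 1011 → (5.000,4.913)–(4.899,5.000)
cell (4,5): code 0001 → (4.899,5.000)–(4.000,5.509)
cell (5,1): code 0010 → (5.000,1.276)–(5.722,2.000)
cell (5,2): code 0011 → (5.722,2.000)–(5.958,3.000)
cell (5,3): code 0011 → (5.958,3.000)–(5.720,4.000)
cell (5,4): code 0001 → (5.720,4.000)–(5.000,4.913)
total: 16 segments, chained into 1 closed loop(s), length Σ = 14.432153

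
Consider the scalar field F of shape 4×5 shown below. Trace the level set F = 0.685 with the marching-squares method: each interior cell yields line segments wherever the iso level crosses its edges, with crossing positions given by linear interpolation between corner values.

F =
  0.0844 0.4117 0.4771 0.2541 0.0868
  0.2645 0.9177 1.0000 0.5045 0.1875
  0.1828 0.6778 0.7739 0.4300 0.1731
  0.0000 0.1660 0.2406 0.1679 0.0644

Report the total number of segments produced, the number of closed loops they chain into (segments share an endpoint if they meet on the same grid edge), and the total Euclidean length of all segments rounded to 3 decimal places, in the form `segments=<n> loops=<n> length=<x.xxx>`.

cell (0,0): code 0100 → (0.540,1.000)–(1.000,0.644)
cell (0,1): code 1100 → (0.398,2.000)–(0.540,1.000)
cell (0,2): code 1000 → (1.000,2.636)–(0.398,2.000)
cell (1,0): code 0010 → (1.000,0.644)–(1.970,1.000)
cell (1,1): code 0111 → (1.970,1.000)–(2.000,1.075)
cell (1,2): code 1001 → (2.000,2.259)–(1.000,2.636)
cell (2,1): code 0010 → (2.000,1.075)–(2.167,2.000)
cell (2,2): code 0001 → (2.167,2.000)–(2.000,2.259)
total: 8 segments, chained into 1 closed loop(s), length Σ = 5.898036

segments=8 loops=1 length=5.898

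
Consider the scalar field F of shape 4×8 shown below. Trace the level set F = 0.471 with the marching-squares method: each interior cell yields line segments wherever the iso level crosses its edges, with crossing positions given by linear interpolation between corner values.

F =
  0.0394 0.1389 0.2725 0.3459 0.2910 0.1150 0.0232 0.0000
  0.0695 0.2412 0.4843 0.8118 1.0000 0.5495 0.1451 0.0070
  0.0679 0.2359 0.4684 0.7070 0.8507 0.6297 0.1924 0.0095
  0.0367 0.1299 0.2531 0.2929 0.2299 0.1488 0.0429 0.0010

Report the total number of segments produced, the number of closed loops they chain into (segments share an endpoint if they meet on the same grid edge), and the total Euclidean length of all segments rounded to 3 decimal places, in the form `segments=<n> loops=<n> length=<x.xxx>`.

cell (0,1): code 0100 → (0.937,2.000)–(1.000,1.945)
cell (0,2): code 1100 → (0.269,3.000)–(0.937,2.000)
cell (0,3): code 1100 → (0.254,4.000)–(0.269,3.000)
cell (0,4): code 1100 → (0.819,5.000)–(0.254,4.000)
cell (0,5): code 1000 → (1.000,5.194)–(0.819,5.000)
cell (1,1): code 0010 → (1.000,1.945)–(1.836,2.000)
cell (1,2): code 0111 → (1.836,2.000)–(2.000,2.011)
cell (1,5): code 1001 → (2.000,5.363)–(1.000,5.194)
cell (2,2): code 0010 → (2.000,2.011)–(2.570,3.000)
cell (2,3): code 0011 → (2.570,3.000)–(2.612,4.000)
cell (2,4): code 0011 → (2.612,4.000)–(2.330,5.000)
cell (2,5): code 0001 → (2.330,5.000)–(2.000,5.363)
total: 12 segments, chained into 1 closed loop(s), length Σ = 9.388474

segments=12 loops=1 length=9.388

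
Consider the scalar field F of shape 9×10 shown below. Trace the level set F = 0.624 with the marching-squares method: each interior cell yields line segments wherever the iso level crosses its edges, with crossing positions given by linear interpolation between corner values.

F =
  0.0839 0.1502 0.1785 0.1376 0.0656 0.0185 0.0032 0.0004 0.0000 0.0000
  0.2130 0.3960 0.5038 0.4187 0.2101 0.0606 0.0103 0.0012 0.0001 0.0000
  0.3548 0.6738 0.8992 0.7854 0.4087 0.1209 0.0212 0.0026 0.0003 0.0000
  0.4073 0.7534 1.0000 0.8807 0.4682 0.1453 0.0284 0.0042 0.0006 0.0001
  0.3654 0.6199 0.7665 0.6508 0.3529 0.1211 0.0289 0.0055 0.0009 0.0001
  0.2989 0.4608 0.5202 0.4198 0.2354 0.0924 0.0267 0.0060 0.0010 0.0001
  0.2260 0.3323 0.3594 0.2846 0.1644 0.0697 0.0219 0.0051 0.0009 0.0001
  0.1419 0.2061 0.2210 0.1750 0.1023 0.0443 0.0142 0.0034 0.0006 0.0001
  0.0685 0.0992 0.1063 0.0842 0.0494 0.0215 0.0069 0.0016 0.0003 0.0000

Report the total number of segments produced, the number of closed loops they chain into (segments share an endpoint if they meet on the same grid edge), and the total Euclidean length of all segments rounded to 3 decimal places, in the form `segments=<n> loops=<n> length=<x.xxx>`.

cell (1,0): code 0100 → (1.821,1.000)–(2.000,0.844)
cell (1,1): code 1100 → (1.304,2.000)–(1.821,1.000)
cell (1,2): code 1100 → (1.560,3.000)–(1.304,2.000)
cell (1,3): code 1000 → (2.000,3.428)–(1.560,3.000)
cell (2,0): code 0110 → (2.000,0.844)–(3.000,0.626)
cell (2,3): code 1001 → (3.000,3.622)–(2.000,3.428)
cell (3,0): code 0010 → (3.000,0.626)–(3.969,1.000)
cell (3,1): code 0111 → (3.969,1.000)–(4.000,1.028)
cell (3,3): code 1001 → (4.000,3.090)–(3.000,3.622)
cell (4,1): code 0010 → (4.000,1.028)–(4.579,2.000)
cell (4,2): code 0011 → (4.579,2.000)–(4.116,3.000)
cell (4,3): code 0001 → (4.116,3.000)–(4.000,3.090)
total: 12 segments, chained into 1 closed loop(s), length Σ = 9.644936

segments=12 loops=1 length=9.645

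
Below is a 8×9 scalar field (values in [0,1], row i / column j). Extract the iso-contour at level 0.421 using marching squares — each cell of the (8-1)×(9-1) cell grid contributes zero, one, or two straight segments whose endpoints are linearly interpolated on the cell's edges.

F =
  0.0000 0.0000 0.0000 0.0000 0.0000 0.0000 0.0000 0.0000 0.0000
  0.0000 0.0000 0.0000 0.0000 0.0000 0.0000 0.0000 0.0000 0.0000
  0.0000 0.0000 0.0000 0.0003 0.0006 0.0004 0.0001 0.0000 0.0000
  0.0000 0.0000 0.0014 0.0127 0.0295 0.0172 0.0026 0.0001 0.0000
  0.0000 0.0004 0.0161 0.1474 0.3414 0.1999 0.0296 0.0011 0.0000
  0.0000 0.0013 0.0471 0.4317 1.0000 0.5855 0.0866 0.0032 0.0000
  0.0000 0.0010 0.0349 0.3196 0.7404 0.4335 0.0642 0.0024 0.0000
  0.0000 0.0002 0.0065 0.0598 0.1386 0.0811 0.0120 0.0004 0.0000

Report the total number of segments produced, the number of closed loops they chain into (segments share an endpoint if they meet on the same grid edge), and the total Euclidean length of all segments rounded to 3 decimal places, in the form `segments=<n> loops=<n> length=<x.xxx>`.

cell (4,2): code 0100 → (4.962,3.000)–(5.000,2.972)
cell (4,3): code 1100 → (4.121,4.000)–(4.962,3.000)
cell (4,4): code 1100 → (4.573,5.000)–(4.121,4.000)
cell (4,5): code 1000 → (5.000,5.330)–(4.573,5.000)
cell (5,2): code 0010 → (5.000,2.972)–(5.095,3.000)
cell (5,3): code 0111 → (5.095,3.000)–(6.000,3.241)
cell (5,5): code 1001 → (6.000,5.034)–(5.000,5.330)
cell (6,3): code 0010 → (6.000,3.241)–(6.531,4.000)
cell (6,4): code 0011 → (6.531,4.000)–(6.035,5.000)
cell (6,5): code 0001 → (6.035,5.000)–(6.000,5.034)
total: 10 segments, chained into 1 closed loop(s), length Σ = 7.160070

segments=10 loops=1 length=7.160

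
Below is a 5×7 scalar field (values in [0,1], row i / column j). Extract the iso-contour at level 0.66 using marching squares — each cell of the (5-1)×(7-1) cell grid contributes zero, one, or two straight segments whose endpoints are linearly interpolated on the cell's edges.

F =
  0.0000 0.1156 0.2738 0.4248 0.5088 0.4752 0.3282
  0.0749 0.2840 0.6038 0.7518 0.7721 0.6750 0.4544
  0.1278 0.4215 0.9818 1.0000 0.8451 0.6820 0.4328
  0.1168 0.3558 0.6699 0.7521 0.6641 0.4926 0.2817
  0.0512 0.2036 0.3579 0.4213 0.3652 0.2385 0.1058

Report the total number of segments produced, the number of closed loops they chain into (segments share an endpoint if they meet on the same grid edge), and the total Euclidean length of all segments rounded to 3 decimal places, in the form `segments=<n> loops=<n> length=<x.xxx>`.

segments=14 loops=1 length=10.024

cell (0,2): code 0100 → (0.719,3.000)–(1.000,2.380)
cell (0,3): code 1100 → (0.574,4.000)–(0.719,3.000)
cell (0,4): code 1100 → (0.925,5.000)–(0.574,4.000)
cell (0,5): code 1000 → (1.000,5.068)–(0.925,5.000)
cell (1,1): code 0100 → (1.149,2.000)–(2.000,1.426)
cell (1,2): code 1110 → (1.000,2.380)–(1.149,2.000)
cell (1,5): code 1001 → (2.000,5.088)–(1.000,5.068)
cell (2,1): code 0110 → (2.000,1.426)–(3.000,1.968)
cell (2,4): code 1011 → (3.000,4.024)–(2.116,5.000)
cell (2,5): code 0001 → (2.116,5.000)–(2.000,5.088)
cell (3,1): code 0010 → (3.000,1.968)–(3.032,2.000)
cell (3,2): code 0011 → (3.032,2.000)–(3.278,3.000)
cell (3,3): code 0011 → (3.278,3.000)–(3.014,4.000)
cell (3,4): code 0001 → (3.014,4.000)–(3.000,4.024)
total: 14 segments, chained into 1 closed loop(s), length Σ = 10.024463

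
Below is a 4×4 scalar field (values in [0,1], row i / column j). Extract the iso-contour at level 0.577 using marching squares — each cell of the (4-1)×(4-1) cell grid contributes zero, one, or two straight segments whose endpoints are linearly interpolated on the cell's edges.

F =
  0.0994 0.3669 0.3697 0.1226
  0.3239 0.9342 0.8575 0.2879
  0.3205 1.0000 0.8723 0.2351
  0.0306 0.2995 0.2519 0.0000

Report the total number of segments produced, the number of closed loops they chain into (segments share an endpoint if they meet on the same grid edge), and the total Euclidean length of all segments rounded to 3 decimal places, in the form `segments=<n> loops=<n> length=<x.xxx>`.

segments=8 loops=1 length=7.159

cell (0,0): code 0100 → (0.370,1.000)–(1.000,0.415)
cell (0,1): code 1100 → (0.425,2.000)–(0.370,1.000)
cell (0,2): code 1000 → (1.000,2.492)–(0.425,2.000)
cell (1,0): code 0110 → (1.000,0.415)–(2.000,0.377)
cell (1,2): code 1001 → (2.000,2.463)–(1.000,2.492)
cell (2,0): code 0010 → (2.000,0.377)–(2.604,1.000)
cell (2,1): code 0011 → (2.604,1.000)–(2.476,2.000)
cell (2,2): code 0001 → (2.476,2.000)–(2.000,2.463)
total: 8 segments, chained into 1 closed loop(s), length Σ = 7.159090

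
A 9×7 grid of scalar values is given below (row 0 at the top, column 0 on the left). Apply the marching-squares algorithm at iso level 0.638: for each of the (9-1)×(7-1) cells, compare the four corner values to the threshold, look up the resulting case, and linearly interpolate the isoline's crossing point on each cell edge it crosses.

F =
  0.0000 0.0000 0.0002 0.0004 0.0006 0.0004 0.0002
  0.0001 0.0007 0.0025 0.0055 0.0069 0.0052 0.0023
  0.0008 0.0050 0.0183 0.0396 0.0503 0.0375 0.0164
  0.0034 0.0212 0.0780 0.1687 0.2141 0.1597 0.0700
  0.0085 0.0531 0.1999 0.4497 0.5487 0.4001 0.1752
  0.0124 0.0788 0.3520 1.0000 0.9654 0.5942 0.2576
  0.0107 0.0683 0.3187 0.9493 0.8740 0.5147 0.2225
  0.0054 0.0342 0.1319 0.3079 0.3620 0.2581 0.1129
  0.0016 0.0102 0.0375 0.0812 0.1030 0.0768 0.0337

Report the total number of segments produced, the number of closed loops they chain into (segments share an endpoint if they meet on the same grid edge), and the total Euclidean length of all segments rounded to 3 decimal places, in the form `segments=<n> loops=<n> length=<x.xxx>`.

cell (4,2): code 0100 → (4.342,3.000)–(5.000,2.441)
cell (4,3): code 1100 → (4.214,4.000)–(4.342,3.000)
cell (4,4): code 1000 → (5.000,4.882)–(4.214,4.000)
cell (5,2): code 0110 → (5.000,2.441)–(6.000,2.506)
cell (5,4): code 1001 → (6.000,4.657)–(5.000,4.882)
cell (6,2): code 0010 → (6.000,2.506)–(6.485,3.000)
cell (6,3): code 0011 → (6.485,3.000)–(6.461,4.000)
cell (6,4): code 0001 → (6.461,4.000)–(6.000,4.657)
total: 8 segments, chained into 1 closed loop(s), length Σ = 7.574533

segments=8 loops=1 length=7.575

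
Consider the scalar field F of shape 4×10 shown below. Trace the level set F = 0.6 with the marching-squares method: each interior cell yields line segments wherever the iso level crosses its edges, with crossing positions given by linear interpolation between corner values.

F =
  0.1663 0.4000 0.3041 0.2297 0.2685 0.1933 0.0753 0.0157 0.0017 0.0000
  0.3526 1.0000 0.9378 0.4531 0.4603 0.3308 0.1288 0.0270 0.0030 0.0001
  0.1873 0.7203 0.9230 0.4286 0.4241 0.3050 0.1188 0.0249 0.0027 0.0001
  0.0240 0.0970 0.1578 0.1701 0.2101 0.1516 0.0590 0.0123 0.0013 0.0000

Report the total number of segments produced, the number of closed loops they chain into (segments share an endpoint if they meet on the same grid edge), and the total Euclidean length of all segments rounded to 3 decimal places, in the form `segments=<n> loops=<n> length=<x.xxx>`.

cell (0,0): code 0100 → (0.333,1.000)–(1.000,0.382)
cell (0,1): code 1100 → (0.467,2.000)–(0.333,1.000)
cell (0,2): code 1000 → (1.000,2.697)–(0.467,2.000)
cell (1,0): code 0110 → (1.000,0.382)–(2.000,0.774)
cell (1,2): code 1001 → (2.000,2.653)–(1.000,2.697)
cell (2,0): code 0010 → (2.000,0.774)–(2.193,1.000)
cell (2,1): code 0011 → (2.193,1.000)–(2.422,2.000)
cell (2,2): code 0001 → (2.422,2.000)–(2.000,2.653)
total: 8 segments, chained into 1 closed loop(s), length Σ = 6.971047

segments=8 loops=1 length=6.971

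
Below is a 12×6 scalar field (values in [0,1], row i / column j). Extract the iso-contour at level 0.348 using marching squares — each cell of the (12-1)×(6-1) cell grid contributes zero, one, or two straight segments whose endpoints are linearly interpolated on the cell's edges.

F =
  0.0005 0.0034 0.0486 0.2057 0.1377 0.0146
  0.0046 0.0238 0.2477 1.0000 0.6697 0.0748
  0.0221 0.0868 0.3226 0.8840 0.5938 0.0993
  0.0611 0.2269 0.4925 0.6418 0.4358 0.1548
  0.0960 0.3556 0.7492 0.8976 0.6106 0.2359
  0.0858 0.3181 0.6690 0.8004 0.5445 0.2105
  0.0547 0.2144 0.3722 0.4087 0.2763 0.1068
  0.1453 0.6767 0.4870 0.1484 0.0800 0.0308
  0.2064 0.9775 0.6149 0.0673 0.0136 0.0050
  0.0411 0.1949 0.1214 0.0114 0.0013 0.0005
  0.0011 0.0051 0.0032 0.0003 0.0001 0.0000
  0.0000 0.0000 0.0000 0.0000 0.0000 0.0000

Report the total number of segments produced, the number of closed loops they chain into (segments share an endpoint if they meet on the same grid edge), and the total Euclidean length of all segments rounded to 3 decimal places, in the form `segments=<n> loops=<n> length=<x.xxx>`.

segments=26 loops=1 length=22.462

cell (0,2): code 0100 → (0.179,3.000)–(1.000,2.133)
cell (0,3): code 1100 → (0.395,4.000)–(0.179,3.000)
cell (0,4): code 1000 → (1.000,4.541)–(0.395,4.000)
cell (1,2): code 0110 → (1.000,2.133)–(2.000,2.045)
cell (1,4): code 1001 → (2.000,4.497)–(1.000,4.541)
cell (2,1): code 0100 → (2.149,2.000)–(3.000,1.456)
cell (2,2): code 1110 → (2.000,2.045)–(2.149,2.000)
cell (2,4): code 1001 → (3.000,4.312)–(2.000,4.497)
cell (3,0): code 0100 → (3.941,1.000)–(4.000,0.971)
cell (3,1): code 1110 → (3.000,1.456)–(3.941,1.000)
cell (3,4): code 1001 → (4.000,4.701)–(3.000,4.312)
cell (4,0): code 0010 → (4.000,0.971)–(4.203,1.000)
cell (4,1): code 0111 → (4.203,1.000)–(5.000,1.085)
cell (4,4): code 1001 → (5.000,4.588)–(4.000,4.701)
cell (5,1): code 0110 → (5.000,1.085)–(6.000,1.847)
cell (5,3): code 1011 → (6.000,3.458)–(5.733,4.000)
cell (5,4): code 0001 → (5.733,4.000)–(5.000,4.588)
cell (6,0): code 0100 → (6.289,1.000)–(7.000,0.381)
cell (6,1): code 1110 → (6.000,1.847)–(6.289,1.000)
cell (6,2): code 1011 → (7.000,2.411)–(6.233,3.000)
cell (6,3): code 0001 → (6.233,3.000)–(6.000,3.458)
cell (7,0): code 0110 → (7.000,0.381)–(8.000,0.184)
cell (7,2): code 1001 → (8.000,2.487)–(7.000,2.411)
cell (8,0): code 0010 → (8.000,0.184)–(8.804,1.000)
cell (8,1): code 0011 → (8.804,1.000)–(8.541,2.000)
cell (8,2): code 0001 → (8.541,2.000)–(8.000,2.487)
total: 26 segments, chained into 1 closed loop(s), length Σ = 22.462424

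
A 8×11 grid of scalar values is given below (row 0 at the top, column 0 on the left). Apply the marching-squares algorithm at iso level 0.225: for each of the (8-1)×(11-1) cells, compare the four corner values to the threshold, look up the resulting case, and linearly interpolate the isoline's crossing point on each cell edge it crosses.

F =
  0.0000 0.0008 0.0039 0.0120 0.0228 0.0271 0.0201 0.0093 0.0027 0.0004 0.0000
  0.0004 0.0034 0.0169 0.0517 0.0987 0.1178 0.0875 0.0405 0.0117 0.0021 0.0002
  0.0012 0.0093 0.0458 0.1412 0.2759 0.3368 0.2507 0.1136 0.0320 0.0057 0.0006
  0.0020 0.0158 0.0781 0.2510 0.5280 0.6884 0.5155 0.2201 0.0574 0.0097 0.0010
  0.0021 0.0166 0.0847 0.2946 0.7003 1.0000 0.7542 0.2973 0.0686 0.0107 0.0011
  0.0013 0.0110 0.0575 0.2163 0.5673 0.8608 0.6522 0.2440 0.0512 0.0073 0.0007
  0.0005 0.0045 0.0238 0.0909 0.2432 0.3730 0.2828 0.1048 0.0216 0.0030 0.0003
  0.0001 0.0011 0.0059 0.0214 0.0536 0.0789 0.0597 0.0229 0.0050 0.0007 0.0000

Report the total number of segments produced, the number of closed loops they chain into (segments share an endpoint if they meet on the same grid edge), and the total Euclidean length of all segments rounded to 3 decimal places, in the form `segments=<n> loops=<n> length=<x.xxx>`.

cell (1,3): code 0100 → (1.713,4.000)–(2.000,3.622)
cell (1,4): code 1100 → (1.489,5.000)–(1.713,4.000)
cell (1,5): code 1100 → (1.843,6.000)–(1.489,5.000)
cell (1,6): code 1000 → (2.000,6.187)–(1.843,6.000)
cell (2,2): code 0100 → (2.763,3.000)–(3.000,2.850)
cell (2,3): code 1110 → (2.000,3.622)–(2.763,3.000)
cell (2,6): code 1001 → (3.000,6.983)–(2.000,6.187)
cell (3,2): code 0110 → (3.000,2.850)–(4.000,2.668)
cell (3,6): code 1101 → (3.063,7.000)–(3.000,6.983)
cell (3,7): code 1000 → (4.000,7.316)–(3.063,7.000)
cell (4,2): code 0010 → (4.000,2.668)–(4.889,3.000)
cell (4,3): code 0111 → (4.889,3.000)–(5.000,3.025)
cell (4,7): code 1001 → (5.000,7.099)–(4.000,7.316)
cell (5,3): code 0110 → (5.000,3.025)–(6.000,3.880)
cell (5,6): code 1011 → (6.000,6.325)–(5.136,7.000)
cell (5,7): code 0001 → (5.136,7.000)–(5.000,7.099)
cell (6,3): code 0010 → (6.000,3.880)–(6.096,4.000)
cell (6,4): code 0011 → (6.096,4.000)–(6.503,5.000)
cell (6,5): code 0011 → (6.503,5.000)–(6.259,6.000)
cell (6,6): code 0001 → (6.259,6.000)–(6.000,6.325)
total: 20 segments, chained into 1 closed loop(s), length Σ = 14.762635

segments=20 loops=1 length=14.763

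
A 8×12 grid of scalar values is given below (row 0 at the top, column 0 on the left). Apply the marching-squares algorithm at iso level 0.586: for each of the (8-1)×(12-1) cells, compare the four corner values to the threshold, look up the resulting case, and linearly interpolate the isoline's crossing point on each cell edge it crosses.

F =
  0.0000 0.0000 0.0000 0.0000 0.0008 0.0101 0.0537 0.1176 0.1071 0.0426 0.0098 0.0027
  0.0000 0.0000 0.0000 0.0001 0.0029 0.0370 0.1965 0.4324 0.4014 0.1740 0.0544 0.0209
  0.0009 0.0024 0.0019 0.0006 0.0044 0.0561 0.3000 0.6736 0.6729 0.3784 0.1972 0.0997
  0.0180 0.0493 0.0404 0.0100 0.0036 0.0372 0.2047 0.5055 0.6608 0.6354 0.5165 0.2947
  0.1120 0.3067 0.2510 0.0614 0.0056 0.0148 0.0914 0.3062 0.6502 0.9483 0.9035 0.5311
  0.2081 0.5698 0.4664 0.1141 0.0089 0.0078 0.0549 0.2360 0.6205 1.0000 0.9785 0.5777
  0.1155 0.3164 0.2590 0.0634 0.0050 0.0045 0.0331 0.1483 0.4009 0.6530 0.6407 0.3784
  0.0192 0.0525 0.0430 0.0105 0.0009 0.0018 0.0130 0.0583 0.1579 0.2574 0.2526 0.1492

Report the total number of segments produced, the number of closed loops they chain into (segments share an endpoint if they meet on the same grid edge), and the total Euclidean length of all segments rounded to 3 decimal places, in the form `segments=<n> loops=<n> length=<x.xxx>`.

segments=18 loops=1 length=13.654

cell (1,6): code 0100 → (1.637,7.000)–(2.000,6.766)
cell (1,7): code 1100 → (1.680,8.000)–(1.637,7.000)
cell (1,8): code 1000 → (2.000,8.295)–(1.680,8.000)
cell (2,6): code 0010 → (2.000,6.766)–(2.521,7.000)
cell (2,7): code 0111 → (2.521,7.000)–(3.000,7.518)
cell (2,8): code 1101 → (2.808,9.000)–(2.000,8.295)
cell (2,9): code 1000 → (3.000,9.415)–(2.808,9.000)
cell (3,7): code 0110 → (3.000,7.518)–(4.000,7.813)
cell (3,9): code 1101 → (3.180,10.000)–(3.000,9.415)
cell (3,10): code 1000 → (4.000,10.853)–(3.180,10.000)
cell (4,7): code 0110 → (4.000,7.813)–(5.000,7.910)
cell (4,10): code 1001 → (5.000,10.979)–(4.000,10.853)
cell (5,7): code 0010 → (5.000,7.910)–(5.157,8.000)
cell (5,8): code 0111 → (5.157,8.000)–(6.000,8.734)
cell (5,10): code 1001 → (6.000,10.209)–(5.000,10.979)
cell (6,8): code 0010 → (6.000,8.734)–(6.169,9.000)
cell (6,9): code 0011 → (6.169,9.000)–(6.141,10.000)
cell (6,10): code 0001 → (6.141,10.000)–(6.000,10.209)
total: 18 segments, chained into 1 closed loop(s), length Σ = 13.654161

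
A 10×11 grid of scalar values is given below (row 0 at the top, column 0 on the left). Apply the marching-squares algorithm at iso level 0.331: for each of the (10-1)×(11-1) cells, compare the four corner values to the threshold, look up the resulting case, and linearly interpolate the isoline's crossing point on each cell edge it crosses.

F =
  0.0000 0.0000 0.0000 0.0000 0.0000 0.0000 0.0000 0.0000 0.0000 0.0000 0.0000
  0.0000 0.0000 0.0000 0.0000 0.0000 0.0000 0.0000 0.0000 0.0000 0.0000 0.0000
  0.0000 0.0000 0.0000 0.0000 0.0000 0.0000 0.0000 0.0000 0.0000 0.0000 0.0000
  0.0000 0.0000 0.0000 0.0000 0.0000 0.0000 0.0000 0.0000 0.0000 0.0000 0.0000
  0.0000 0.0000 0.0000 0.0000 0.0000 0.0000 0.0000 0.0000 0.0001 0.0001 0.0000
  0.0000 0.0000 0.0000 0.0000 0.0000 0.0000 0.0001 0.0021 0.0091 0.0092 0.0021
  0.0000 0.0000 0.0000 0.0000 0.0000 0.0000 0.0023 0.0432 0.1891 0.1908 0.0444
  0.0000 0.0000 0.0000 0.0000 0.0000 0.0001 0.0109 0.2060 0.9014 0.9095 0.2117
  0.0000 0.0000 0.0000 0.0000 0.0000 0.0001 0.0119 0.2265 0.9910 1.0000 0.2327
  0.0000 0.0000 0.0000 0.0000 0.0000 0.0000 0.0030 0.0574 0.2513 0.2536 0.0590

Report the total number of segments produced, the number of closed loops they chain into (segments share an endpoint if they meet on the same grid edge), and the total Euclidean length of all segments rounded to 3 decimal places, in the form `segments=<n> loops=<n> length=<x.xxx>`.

cell (6,7): code 0100 → (6.199,8.000)–(7.000,7.180)
cell (6,8): code 1100 → (6.195,9.000)–(6.199,8.000)
cell (6,9): code 1000 → (7.000,9.829)–(6.195,9.000)
cell (7,7): code 0110 → (7.000,7.180)–(8.000,7.137)
cell (7,9): code 1001 → (8.000,9.872)–(7.000,9.829)
cell (8,7): code 0010 → (8.000,7.137)–(8.892,8.000)
cell (8,8): code 0011 → (8.892,8.000)–(8.896,9.000)
cell (8,9): code 0001 → (8.896,9.000)–(8.000,9.872)
total: 8 segments, chained into 1 closed loop(s), length Σ = 8.795655

segments=8 loops=1 length=8.796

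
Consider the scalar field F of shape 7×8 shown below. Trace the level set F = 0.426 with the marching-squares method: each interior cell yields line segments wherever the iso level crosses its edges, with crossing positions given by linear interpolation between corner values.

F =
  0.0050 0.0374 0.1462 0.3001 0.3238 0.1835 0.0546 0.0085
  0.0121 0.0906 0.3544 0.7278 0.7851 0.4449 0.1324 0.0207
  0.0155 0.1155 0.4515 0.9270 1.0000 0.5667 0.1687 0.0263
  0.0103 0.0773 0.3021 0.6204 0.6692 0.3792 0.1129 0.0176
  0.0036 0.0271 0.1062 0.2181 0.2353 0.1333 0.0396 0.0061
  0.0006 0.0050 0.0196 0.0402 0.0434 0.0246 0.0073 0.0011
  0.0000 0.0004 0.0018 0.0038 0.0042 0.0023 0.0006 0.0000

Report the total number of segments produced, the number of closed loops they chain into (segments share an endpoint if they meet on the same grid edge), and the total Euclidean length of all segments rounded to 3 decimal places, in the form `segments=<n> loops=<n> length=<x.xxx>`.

segments=14 loops=1 length=10.491

cell (0,2): code 0100 → (0.294,3.000)–(1.000,2.192)
cell (0,3): code 1100 → (0.222,4.000)–(0.294,3.000)
cell (0,4): code 1100 → (0.928,5.000)–(0.222,4.000)
cell (0,5): code 1000 → (1.000,5.060)–(0.928,5.000)
cell (1,1): code 0100 → (1.737,2.000)–(2.000,1.924)
cell (1,2): code 1110 → (1.000,2.192)–(1.737,2.000)
cell (1,5): code 1001 → (2.000,5.354)–(1.000,5.060)
cell (2,1): code 0010 → (2.000,1.924)–(2.171,2.000)
cell (2,2): code 0111 → (2.171,2.000)–(3.000,2.389)
cell (2,4): code 1011 → (3.000,4.839)–(2.750,5.000)
cell (2,5): code 0001 → (2.750,5.000)–(2.000,5.354)
cell (3,2): code 0010 → (3.000,2.389)–(3.483,3.000)
cell (3,3): code 0011 → (3.483,3.000)–(3.560,4.000)
cell (3,4): code 0001 → (3.560,4.000)–(3.000,4.839)
total: 14 segments, chained into 1 closed loop(s), length Σ = 10.491462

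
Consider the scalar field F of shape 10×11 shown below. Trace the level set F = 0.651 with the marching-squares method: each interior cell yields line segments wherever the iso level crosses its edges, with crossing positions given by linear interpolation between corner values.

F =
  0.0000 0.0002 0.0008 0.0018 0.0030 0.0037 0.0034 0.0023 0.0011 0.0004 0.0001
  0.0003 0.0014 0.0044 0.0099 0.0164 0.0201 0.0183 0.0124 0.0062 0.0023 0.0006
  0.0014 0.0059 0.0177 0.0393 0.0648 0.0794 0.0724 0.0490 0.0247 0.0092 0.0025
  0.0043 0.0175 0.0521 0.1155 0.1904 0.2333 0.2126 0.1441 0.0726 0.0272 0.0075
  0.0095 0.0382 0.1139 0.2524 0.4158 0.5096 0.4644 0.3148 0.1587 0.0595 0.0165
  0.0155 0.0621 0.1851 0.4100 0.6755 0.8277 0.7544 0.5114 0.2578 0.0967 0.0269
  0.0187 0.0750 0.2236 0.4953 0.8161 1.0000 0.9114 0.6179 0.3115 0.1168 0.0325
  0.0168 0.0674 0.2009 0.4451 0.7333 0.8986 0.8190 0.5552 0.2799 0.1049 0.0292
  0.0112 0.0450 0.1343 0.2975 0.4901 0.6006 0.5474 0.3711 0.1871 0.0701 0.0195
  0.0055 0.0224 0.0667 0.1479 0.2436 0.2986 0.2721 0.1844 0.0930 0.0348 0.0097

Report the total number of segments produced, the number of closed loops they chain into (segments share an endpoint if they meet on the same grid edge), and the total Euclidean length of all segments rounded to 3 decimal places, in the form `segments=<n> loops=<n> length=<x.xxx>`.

segments=12 loops=1 length=10.519

cell (4,3): code 0100 → (4.906,4.000)–(5.000,3.908)
cell (4,4): code 1100 → (4.445,5.000)–(4.906,4.000)
cell (4,5): code 1100 → (4.643,6.000)–(4.445,5.000)
cell (4,6): code 1000 → (5.000,6.426)–(4.643,6.000)
cell (5,3): code 0110 → (5.000,3.908)–(6.000,3.485)
cell (5,6): code 1001 → (6.000,6.887)–(5.000,6.426)
cell (6,3): code 0110 → (6.000,3.485)–(7.000,3.714)
cell (6,6): code 1001 → (7.000,6.637)–(6.000,6.887)
cell (7,3): code 0010 → (7.000,3.714)–(7.338,4.000)
cell (7,4): code 0011 → (7.338,4.000)–(7.831,5.000)
cell (7,5): code 0011 → (7.831,5.000)–(7.619,6.000)
cell (7,6): code 0001 → (7.619,6.000)–(7.000,6.637)
total: 12 segments, chained into 1 closed loop(s), length Σ = 10.519241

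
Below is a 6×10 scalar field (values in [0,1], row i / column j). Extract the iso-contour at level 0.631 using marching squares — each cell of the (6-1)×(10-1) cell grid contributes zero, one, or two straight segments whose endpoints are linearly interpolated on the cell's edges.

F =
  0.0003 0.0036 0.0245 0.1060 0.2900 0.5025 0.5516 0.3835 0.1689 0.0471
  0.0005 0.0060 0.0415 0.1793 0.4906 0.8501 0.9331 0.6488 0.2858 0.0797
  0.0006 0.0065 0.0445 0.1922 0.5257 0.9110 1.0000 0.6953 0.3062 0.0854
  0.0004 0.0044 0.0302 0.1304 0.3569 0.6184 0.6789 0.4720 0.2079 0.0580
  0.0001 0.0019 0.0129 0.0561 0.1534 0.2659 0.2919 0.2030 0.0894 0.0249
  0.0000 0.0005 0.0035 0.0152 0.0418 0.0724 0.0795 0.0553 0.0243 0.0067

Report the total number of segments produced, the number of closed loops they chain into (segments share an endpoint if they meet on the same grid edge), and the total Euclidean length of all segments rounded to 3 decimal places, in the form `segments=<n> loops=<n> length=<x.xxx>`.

cell (0,4): code 0100 → (0.370,5.000)–(1.000,4.391)
cell (0,5): code 1100 → (0.208,6.000)–(0.370,5.000)
cell (0,6): code 1100 → (0.933,7.000)–(0.208,6.000)
cell (0,7): code 1000 → (1.000,7.049)–(0.933,7.000)
cell (1,4): code 0110 → (1.000,4.391)–(2.000,4.273)
cell (1,7): code 1001 → (2.000,7.165)–(1.000,7.049)
cell (2,4): code 0010 → (2.000,4.273)–(2.957,5.000)
cell (2,5): code 0111 → (2.957,5.000)–(3.000,5.208)
cell (2,6): code 1011 → (3.000,6.232)–(2.288,7.000)
cell (2,7): code 0001 → (2.288,7.000)–(2.000,7.165)
cell (3,5): code 0010 → (3.000,5.208)–(3.124,6.000)
cell (3,6): code 0001 → (3.124,6.000)–(3.000,6.232)
total: 12 segments, chained into 1 closed loop(s), length Σ = 9.079261

segments=12 loops=1 length=9.079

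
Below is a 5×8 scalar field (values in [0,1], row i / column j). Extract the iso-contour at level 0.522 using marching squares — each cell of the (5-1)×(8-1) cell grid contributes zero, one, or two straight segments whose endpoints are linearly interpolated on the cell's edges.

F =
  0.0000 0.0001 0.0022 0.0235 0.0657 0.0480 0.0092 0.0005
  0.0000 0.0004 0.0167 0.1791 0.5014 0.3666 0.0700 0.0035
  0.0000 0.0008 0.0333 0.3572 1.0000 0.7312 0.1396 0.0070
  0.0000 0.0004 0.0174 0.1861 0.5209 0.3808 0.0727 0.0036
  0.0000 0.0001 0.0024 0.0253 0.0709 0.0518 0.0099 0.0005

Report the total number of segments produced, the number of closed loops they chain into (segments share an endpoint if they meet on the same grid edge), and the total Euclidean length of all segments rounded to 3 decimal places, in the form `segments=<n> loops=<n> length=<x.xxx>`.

segments=6 loops=1 length=5.974

cell (1,3): code 0100 → (1.041,4.000)–(2.000,3.256)
cell (1,4): code 1100 → (1.426,5.000)–(1.041,4.000)
cell (1,5): code 1000 → (2.000,5.354)–(1.426,5.000)
cell (2,3): code 0010 → (2.000,3.256)–(2.998,4.000)
cell (2,4): code 0011 → (2.998,4.000)–(2.597,5.000)
cell (2,5): code 0001 → (2.597,5.000)–(2.000,5.354)
total: 6 segments, chained into 1 closed loop(s), length Σ = 5.974314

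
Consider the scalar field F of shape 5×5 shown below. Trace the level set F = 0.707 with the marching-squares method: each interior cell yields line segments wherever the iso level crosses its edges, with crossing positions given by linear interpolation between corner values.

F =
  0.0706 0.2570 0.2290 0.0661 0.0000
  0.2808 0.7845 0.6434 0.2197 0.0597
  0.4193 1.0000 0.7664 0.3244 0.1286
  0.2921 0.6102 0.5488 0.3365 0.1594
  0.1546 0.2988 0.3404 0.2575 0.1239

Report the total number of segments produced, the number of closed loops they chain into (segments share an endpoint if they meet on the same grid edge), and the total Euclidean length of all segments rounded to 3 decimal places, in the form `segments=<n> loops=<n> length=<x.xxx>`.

segments=8 loops=1 length=5.346

cell (0,0): code 0100 → (0.853,1.000)–(1.000,0.846)
cell (0,1): code 1000 → (1.000,1.549)–(0.853,1.000)
cell (1,0): code 0110 → (1.000,0.846)–(2.000,0.495)
cell (1,1): code 1101 → (1.517,2.000)–(1.000,1.549)
cell (1,2): code 1000 → (2.000,2.134)–(1.517,2.000)
cell (2,0): code 0010 → (2.000,0.495)–(2.752,1.000)
cell (2,1): code 0011 → (2.752,1.000)–(2.273,2.000)
cell (2,2): code 0001 → (2.273,2.000)–(2.000,2.134)
total: 8 segments, chained into 1 closed loop(s), length Σ = 5.346497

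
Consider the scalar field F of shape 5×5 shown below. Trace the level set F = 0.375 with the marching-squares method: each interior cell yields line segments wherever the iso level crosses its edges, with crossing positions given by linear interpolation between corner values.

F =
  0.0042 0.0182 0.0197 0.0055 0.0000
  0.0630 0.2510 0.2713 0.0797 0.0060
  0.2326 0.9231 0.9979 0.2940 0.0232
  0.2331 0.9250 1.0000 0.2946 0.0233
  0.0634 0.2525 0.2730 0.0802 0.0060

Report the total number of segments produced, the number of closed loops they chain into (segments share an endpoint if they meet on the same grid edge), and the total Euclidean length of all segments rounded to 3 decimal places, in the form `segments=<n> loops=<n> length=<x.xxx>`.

segments=8 loops=1 length=8.747

cell (1,0): code 0100 → (1.184,1.000)–(2.000,0.206)
cell (1,1): code 1100 → (1.143,2.000)–(1.184,1.000)
cell (1,2): code 1000 → (2.000,2.885)–(1.143,2.000)
cell (2,0): code 0110 → (2.000,0.206)–(3.000,0.205)
cell (2,2): code 1001 → (3.000,2.886)–(2.000,2.885)
cell (3,0): code 0010 → (3.000,0.205)–(3.818,1.000)
cell (3,1): code 0011 → (3.818,1.000)–(3.860,2.000)
cell (3,2): code 0001 → (3.860,2.000)–(3.000,2.886)
total: 8 segments, chained into 1 closed loop(s), length Σ = 8.746921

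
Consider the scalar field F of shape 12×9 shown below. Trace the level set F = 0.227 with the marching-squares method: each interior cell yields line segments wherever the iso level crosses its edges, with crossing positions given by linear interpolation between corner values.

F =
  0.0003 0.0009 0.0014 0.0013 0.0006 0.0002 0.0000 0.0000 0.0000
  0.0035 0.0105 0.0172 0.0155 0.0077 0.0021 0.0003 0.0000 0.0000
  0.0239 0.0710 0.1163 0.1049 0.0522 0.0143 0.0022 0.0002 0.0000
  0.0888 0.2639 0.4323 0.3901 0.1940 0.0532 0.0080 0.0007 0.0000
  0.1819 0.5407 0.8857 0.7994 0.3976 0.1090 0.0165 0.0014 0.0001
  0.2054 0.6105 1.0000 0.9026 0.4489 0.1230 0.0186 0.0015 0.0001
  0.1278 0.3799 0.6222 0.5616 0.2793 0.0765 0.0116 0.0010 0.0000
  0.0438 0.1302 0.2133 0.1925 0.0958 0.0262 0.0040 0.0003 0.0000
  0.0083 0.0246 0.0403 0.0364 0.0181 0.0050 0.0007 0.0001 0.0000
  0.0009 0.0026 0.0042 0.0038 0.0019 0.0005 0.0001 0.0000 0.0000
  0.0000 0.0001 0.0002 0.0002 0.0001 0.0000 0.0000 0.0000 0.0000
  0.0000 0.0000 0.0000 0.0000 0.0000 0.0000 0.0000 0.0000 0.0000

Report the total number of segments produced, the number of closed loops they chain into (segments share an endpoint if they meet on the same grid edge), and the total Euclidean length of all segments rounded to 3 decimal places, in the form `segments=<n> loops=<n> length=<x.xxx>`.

segments=16 loops=1 length=14.491

cell (2,0): code 0100 → (2.809,1.000)–(3.000,0.789)
cell (2,1): code 1100 → (2.350,2.000)–(2.809,1.000)
cell (2,2): code 1100 → (2.428,3.000)–(2.350,2.000)
cell (2,3): code 1000 → (3.000,3.832)–(2.428,3.000)
cell (3,0): code 0110 → (3.000,0.789)–(4.000,0.126)
cell (3,3): code 1101 → (3.162,4.000)–(3.000,3.832)
cell (3,4): code 1000 → (4.000,4.591)–(3.162,4.000)
cell (4,0): code 0110 → (4.000,0.126)–(5.000,0.053)
cell (4,4): code 1001 → (5.000,4.681)–(4.000,4.591)
cell (5,0): code 0110 → (5.000,0.053)–(6.000,0.393)
cell (5,4): code 1001 → (6.000,4.258)–(5.000,4.681)
cell (6,0): code 0010 → (6.000,0.393)–(6.612,1.000)
cell (6,1): code 0011 → (6.612,1.000)–(6.966,2.000)
cell (6,2): code 0011 → (6.966,2.000)–(6.907,3.000)
cell (6,3): code 0011 → (6.907,3.000)–(6.285,4.000)
cell (6,4): code 0001 → (6.285,4.000)–(6.000,4.258)
total: 16 segments, chained into 1 closed loop(s), length Σ = 14.491255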